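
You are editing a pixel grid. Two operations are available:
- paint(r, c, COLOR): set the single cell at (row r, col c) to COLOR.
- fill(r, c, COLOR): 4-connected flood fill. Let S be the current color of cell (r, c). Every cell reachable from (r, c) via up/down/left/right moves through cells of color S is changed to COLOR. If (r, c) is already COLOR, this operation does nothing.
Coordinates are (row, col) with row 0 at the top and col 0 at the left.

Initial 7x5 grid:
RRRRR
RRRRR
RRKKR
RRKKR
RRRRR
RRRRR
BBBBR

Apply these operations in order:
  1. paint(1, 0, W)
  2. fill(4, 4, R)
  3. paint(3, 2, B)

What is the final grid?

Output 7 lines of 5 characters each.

After op 1 paint(1,0,W):
RRRRR
WRRRR
RRKKR
RRKKR
RRRRR
RRRRR
BBBBR
After op 2 fill(4,4,R) [0 cells changed]:
RRRRR
WRRRR
RRKKR
RRKKR
RRRRR
RRRRR
BBBBR
After op 3 paint(3,2,B):
RRRRR
WRRRR
RRKKR
RRBKR
RRRRR
RRRRR
BBBBR

Answer: RRRRR
WRRRR
RRKKR
RRBKR
RRRRR
RRRRR
BBBBR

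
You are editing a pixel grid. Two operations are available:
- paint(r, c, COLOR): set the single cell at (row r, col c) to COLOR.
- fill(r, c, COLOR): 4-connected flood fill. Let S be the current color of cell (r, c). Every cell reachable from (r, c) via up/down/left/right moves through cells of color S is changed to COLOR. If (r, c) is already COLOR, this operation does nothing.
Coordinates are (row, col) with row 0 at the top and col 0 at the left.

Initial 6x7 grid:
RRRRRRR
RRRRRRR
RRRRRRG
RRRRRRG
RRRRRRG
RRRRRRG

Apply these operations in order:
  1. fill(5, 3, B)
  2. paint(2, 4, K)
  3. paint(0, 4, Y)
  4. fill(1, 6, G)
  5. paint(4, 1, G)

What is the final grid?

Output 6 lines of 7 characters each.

Answer: GGGGYGG
GGGGGGG
GGGGKGG
GGGGGGG
GGGGGGG
GGGGGGG

Derivation:
After op 1 fill(5,3,B) [38 cells changed]:
BBBBBBB
BBBBBBB
BBBBBBG
BBBBBBG
BBBBBBG
BBBBBBG
After op 2 paint(2,4,K):
BBBBBBB
BBBBBBB
BBBBKBG
BBBBBBG
BBBBBBG
BBBBBBG
After op 3 paint(0,4,Y):
BBBBYBB
BBBBBBB
BBBBKBG
BBBBBBG
BBBBBBG
BBBBBBG
After op 4 fill(1,6,G) [36 cells changed]:
GGGGYGG
GGGGGGG
GGGGKGG
GGGGGGG
GGGGGGG
GGGGGGG
After op 5 paint(4,1,G):
GGGGYGG
GGGGGGG
GGGGKGG
GGGGGGG
GGGGGGG
GGGGGGG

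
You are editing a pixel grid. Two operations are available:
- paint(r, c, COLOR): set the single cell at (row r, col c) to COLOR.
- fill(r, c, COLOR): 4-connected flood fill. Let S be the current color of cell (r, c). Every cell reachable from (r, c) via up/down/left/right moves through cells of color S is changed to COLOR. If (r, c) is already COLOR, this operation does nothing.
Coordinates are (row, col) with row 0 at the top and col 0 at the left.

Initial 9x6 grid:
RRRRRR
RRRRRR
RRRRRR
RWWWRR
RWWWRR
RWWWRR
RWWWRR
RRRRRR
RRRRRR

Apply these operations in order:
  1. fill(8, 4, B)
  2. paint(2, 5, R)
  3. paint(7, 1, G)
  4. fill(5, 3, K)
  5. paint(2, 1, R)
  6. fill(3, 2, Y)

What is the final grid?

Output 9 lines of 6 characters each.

After op 1 fill(8,4,B) [42 cells changed]:
BBBBBB
BBBBBB
BBBBBB
BWWWBB
BWWWBB
BWWWBB
BWWWBB
BBBBBB
BBBBBB
After op 2 paint(2,5,R):
BBBBBB
BBBBBB
BBBBBR
BWWWBB
BWWWBB
BWWWBB
BWWWBB
BBBBBB
BBBBBB
After op 3 paint(7,1,G):
BBBBBB
BBBBBB
BBBBBR
BWWWBB
BWWWBB
BWWWBB
BWWWBB
BGBBBB
BBBBBB
After op 4 fill(5,3,K) [12 cells changed]:
BBBBBB
BBBBBB
BBBBBR
BKKKBB
BKKKBB
BKKKBB
BKKKBB
BGBBBB
BBBBBB
After op 5 paint(2,1,R):
BBBBBB
BBBBBB
BRBBBR
BKKKBB
BKKKBB
BKKKBB
BKKKBB
BGBBBB
BBBBBB
After op 6 fill(3,2,Y) [12 cells changed]:
BBBBBB
BBBBBB
BRBBBR
BYYYBB
BYYYBB
BYYYBB
BYYYBB
BGBBBB
BBBBBB

Answer: BBBBBB
BBBBBB
BRBBBR
BYYYBB
BYYYBB
BYYYBB
BYYYBB
BGBBBB
BBBBBB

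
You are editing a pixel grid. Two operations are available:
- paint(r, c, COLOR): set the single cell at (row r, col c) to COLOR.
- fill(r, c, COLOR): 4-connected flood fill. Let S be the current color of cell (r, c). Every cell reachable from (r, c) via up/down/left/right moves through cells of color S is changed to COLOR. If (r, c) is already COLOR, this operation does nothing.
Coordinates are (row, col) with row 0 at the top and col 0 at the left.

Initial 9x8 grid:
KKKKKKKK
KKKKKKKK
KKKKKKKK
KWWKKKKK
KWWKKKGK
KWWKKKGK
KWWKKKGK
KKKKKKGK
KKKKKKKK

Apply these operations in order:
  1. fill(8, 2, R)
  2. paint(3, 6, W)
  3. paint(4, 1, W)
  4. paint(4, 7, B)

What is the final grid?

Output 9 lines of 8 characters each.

After op 1 fill(8,2,R) [60 cells changed]:
RRRRRRRR
RRRRRRRR
RRRRRRRR
RWWRRRRR
RWWRRRGR
RWWRRRGR
RWWRRRGR
RRRRRRGR
RRRRRRRR
After op 2 paint(3,6,W):
RRRRRRRR
RRRRRRRR
RRRRRRRR
RWWRRRWR
RWWRRRGR
RWWRRRGR
RWWRRRGR
RRRRRRGR
RRRRRRRR
After op 3 paint(4,1,W):
RRRRRRRR
RRRRRRRR
RRRRRRRR
RWWRRRWR
RWWRRRGR
RWWRRRGR
RWWRRRGR
RRRRRRGR
RRRRRRRR
After op 4 paint(4,7,B):
RRRRRRRR
RRRRRRRR
RRRRRRRR
RWWRRRWR
RWWRRRGB
RWWRRRGR
RWWRRRGR
RRRRRRGR
RRRRRRRR

Answer: RRRRRRRR
RRRRRRRR
RRRRRRRR
RWWRRRWR
RWWRRRGB
RWWRRRGR
RWWRRRGR
RRRRRRGR
RRRRRRRR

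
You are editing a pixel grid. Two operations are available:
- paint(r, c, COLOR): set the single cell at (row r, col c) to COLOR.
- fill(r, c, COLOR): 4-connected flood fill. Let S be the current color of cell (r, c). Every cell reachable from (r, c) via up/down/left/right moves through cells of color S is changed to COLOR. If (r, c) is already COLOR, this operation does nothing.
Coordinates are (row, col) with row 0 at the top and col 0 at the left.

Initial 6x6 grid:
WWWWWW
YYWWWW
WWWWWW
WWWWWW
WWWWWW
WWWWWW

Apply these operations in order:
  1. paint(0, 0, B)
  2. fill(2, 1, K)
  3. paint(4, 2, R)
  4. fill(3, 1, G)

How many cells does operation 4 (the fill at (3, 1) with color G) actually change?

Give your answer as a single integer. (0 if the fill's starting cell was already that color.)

Answer: 32

Derivation:
After op 1 paint(0,0,B):
BWWWWW
YYWWWW
WWWWWW
WWWWWW
WWWWWW
WWWWWW
After op 2 fill(2,1,K) [33 cells changed]:
BKKKKK
YYKKKK
KKKKKK
KKKKKK
KKKKKK
KKKKKK
After op 3 paint(4,2,R):
BKKKKK
YYKKKK
KKKKKK
KKKKKK
KKRKKK
KKKKKK
After op 4 fill(3,1,G) [32 cells changed]:
BGGGGG
YYGGGG
GGGGGG
GGGGGG
GGRGGG
GGGGGG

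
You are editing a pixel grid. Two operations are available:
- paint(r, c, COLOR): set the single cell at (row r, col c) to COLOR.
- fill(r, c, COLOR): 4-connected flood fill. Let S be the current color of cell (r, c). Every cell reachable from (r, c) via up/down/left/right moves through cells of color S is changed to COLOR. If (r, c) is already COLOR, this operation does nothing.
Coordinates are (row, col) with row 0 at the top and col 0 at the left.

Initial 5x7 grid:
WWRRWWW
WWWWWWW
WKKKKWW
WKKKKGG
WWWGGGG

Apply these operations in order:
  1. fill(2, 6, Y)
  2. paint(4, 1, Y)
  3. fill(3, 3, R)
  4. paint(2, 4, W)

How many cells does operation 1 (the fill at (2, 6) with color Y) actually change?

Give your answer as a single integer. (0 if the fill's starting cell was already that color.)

Answer: 19

Derivation:
After op 1 fill(2,6,Y) [19 cells changed]:
YYRRYYY
YYYYYYY
YKKKKYY
YKKKKGG
YYYGGGG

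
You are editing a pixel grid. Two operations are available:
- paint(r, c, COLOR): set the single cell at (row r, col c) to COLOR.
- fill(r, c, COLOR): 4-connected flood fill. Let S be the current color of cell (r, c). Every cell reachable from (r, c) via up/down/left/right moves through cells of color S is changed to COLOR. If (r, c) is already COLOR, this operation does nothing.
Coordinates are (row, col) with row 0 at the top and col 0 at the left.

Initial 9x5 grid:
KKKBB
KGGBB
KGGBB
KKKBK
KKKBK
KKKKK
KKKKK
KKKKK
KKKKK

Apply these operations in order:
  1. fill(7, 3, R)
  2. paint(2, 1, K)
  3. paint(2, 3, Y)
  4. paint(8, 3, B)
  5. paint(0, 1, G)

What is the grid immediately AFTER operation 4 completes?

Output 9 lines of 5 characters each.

Answer: RRRBB
RGGBB
RKGYB
RRRBR
RRRBR
RRRRR
RRRRR
RRRRR
RRRBR

Derivation:
After op 1 fill(7,3,R) [33 cells changed]:
RRRBB
RGGBB
RGGBB
RRRBR
RRRBR
RRRRR
RRRRR
RRRRR
RRRRR
After op 2 paint(2,1,K):
RRRBB
RGGBB
RKGBB
RRRBR
RRRBR
RRRRR
RRRRR
RRRRR
RRRRR
After op 3 paint(2,3,Y):
RRRBB
RGGBB
RKGYB
RRRBR
RRRBR
RRRRR
RRRRR
RRRRR
RRRRR
After op 4 paint(8,3,B):
RRRBB
RGGBB
RKGYB
RRRBR
RRRBR
RRRRR
RRRRR
RRRRR
RRRBR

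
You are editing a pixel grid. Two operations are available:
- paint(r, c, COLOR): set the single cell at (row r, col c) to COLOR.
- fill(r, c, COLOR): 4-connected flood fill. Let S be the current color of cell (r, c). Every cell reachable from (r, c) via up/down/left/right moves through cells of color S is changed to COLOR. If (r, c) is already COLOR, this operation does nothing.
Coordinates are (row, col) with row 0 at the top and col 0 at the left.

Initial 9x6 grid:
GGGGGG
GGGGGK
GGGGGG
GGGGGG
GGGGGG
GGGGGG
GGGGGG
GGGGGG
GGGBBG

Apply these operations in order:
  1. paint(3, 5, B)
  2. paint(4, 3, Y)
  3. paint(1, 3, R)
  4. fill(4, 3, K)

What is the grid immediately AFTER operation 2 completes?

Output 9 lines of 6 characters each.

Answer: GGGGGG
GGGGGK
GGGGGG
GGGGGB
GGGYGG
GGGGGG
GGGGGG
GGGGGG
GGGBBG

Derivation:
After op 1 paint(3,5,B):
GGGGGG
GGGGGK
GGGGGG
GGGGGB
GGGGGG
GGGGGG
GGGGGG
GGGGGG
GGGBBG
After op 2 paint(4,3,Y):
GGGGGG
GGGGGK
GGGGGG
GGGGGB
GGGYGG
GGGGGG
GGGGGG
GGGGGG
GGGBBG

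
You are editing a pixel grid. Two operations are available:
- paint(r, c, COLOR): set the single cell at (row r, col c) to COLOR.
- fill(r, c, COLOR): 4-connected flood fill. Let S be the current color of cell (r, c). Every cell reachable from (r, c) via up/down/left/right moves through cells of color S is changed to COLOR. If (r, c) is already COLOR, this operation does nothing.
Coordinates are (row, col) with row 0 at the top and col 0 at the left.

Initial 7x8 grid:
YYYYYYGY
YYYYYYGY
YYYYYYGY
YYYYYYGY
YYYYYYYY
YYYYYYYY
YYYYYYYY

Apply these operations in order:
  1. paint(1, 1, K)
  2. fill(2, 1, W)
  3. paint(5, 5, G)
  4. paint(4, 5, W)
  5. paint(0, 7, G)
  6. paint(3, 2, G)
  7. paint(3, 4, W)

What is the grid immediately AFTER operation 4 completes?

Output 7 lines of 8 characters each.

After op 1 paint(1,1,K):
YYYYYYGY
YKYYYYGY
YYYYYYGY
YYYYYYGY
YYYYYYYY
YYYYYYYY
YYYYYYYY
After op 2 fill(2,1,W) [51 cells changed]:
WWWWWWGW
WKWWWWGW
WWWWWWGW
WWWWWWGW
WWWWWWWW
WWWWWWWW
WWWWWWWW
After op 3 paint(5,5,G):
WWWWWWGW
WKWWWWGW
WWWWWWGW
WWWWWWGW
WWWWWWWW
WWWWWGWW
WWWWWWWW
After op 4 paint(4,5,W):
WWWWWWGW
WKWWWWGW
WWWWWWGW
WWWWWWGW
WWWWWWWW
WWWWWGWW
WWWWWWWW

Answer: WWWWWWGW
WKWWWWGW
WWWWWWGW
WWWWWWGW
WWWWWWWW
WWWWWGWW
WWWWWWWW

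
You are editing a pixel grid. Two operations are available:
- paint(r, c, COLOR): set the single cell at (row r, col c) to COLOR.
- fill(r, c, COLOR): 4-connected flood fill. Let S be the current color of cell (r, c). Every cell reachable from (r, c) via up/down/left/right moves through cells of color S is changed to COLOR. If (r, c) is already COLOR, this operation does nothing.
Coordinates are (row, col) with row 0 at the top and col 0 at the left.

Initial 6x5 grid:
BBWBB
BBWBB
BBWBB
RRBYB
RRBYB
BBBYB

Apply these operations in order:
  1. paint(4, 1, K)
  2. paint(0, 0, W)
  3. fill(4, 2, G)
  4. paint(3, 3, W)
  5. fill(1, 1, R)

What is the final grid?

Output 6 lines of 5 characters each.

Answer: WRWBB
RRWBB
RRWBB
RRGWB
RKGYB
GGGYB

Derivation:
After op 1 paint(4,1,K):
BBWBB
BBWBB
BBWBB
RRBYB
RKBYB
BBBYB
After op 2 paint(0,0,W):
WBWBB
BBWBB
BBWBB
RRBYB
RKBYB
BBBYB
After op 3 fill(4,2,G) [5 cells changed]:
WBWBB
BBWBB
BBWBB
RRGYB
RKGYB
GGGYB
After op 4 paint(3,3,W):
WBWBB
BBWBB
BBWBB
RRGWB
RKGYB
GGGYB
After op 5 fill(1,1,R) [5 cells changed]:
WRWBB
RRWBB
RRWBB
RRGWB
RKGYB
GGGYB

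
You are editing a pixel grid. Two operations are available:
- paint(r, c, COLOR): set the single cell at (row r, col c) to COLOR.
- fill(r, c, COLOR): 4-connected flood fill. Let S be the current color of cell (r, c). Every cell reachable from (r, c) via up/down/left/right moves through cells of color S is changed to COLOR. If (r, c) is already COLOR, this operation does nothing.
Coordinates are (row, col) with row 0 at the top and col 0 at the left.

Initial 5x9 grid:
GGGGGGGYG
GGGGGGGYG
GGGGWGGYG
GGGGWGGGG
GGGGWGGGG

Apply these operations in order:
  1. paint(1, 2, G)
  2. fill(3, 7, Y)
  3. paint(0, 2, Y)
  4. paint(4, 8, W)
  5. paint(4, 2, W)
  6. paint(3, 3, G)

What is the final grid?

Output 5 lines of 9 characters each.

Answer: YYYYYYYYY
YYYYYYYYY
YYYYWYYYY
YYYGWYYYY
YYWYWYYYW

Derivation:
After op 1 paint(1,2,G):
GGGGGGGYG
GGGGGGGYG
GGGGWGGYG
GGGGWGGGG
GGGGWGGGG
After op 2 fill(3,7,Y) [39 cells changed]:
YYYYYYYYY
YYYYYYYYY
YYYYWYYYY
YYYYWYYYY
YYYYWYYYY
After op 3 paint(0,2,Y):
YYYYYYYYY
YYYYYYYYY
YYYYWYYYY
YYYYWYYYY
YYYYWYYYY
After op 4 paint(4,8,W):
YYYYYYYYY
YYYYYYYYY
YYYYWYYYY
YYYYWYYYY
YYYYWYYYW
After op 5 paint(4,2,W):
YYYYYYYYY
YYYYYYYYY
YYYYWYYYY
YYYYWYYYY
YYWYWYYYW
After op 6 paint(3,3,G):
YYYYYYYYY
YYYYYYYYY
YYYYWYYYY
YYYGWYYYY
YYWYWYYYW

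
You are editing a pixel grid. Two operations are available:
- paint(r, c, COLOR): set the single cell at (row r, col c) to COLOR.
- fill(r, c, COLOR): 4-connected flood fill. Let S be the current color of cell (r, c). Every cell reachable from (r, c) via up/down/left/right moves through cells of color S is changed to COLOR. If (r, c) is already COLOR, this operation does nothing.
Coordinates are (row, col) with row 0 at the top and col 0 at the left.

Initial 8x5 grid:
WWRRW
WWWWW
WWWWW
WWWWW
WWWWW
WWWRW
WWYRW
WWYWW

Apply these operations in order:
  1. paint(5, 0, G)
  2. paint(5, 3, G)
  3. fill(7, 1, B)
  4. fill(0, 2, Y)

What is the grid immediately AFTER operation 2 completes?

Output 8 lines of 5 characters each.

Answer: WWRRW
WWWWW
WWWWW
WWWWW
WWWWW
GWWGW
WWYRW
WWYWW

Derivation:
After op 1 paint(5,0,G):
WWRRW
WWWWW
WWWWW
WWWWW
WWWWW
GWWRW
WWYRW
WWYWW
After op 2 paint(5,3,G):
WWRRW
WWWWW
WWWWW
WWWWW
WWWWW
GWWGW
WWYRW
WWYWW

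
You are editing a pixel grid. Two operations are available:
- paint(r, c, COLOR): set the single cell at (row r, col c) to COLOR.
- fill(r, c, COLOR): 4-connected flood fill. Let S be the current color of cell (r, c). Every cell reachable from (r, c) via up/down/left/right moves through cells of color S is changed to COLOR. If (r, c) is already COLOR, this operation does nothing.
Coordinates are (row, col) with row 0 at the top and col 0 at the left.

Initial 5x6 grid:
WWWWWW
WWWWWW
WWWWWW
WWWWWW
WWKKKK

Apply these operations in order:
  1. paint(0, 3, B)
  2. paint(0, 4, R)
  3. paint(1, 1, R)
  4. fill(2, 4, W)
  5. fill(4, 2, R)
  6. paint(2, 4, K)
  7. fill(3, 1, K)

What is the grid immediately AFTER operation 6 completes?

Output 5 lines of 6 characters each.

Answer: WWWBRW
WRWWWW
WWWWKW
WWWWWW
WWRRRR

Derivation:
After op 1 paint(0,3,B):
WWWBWW
WWWWWW
WWWWWW
WWWWWW
WWKKKK
After op 2 paint(0,4,R):
WWWBRW
WWWWWW
WWWWWW
WWWWWW
WWKKKK
After op 3 paint(1,1,R):
WWWBRW
WRWWWW
WWWWWW
WWWWWW
WWKKKK
After op 4 fill(2,4,W) [0 cells changed]:
WWWBRW
WRWWWW
WWWWWW
WWWWWW
WWKKKK
After op 5 fill(4,2,R) [4 cells changed]:
WWWBRW
WRWWWW
WWWWWW
WWWWWW
WWRRRR
After op 6 paint(2,4,K):
WWWBRW
WRWWWW
WWWWKW
WWWWWW
WWRRRR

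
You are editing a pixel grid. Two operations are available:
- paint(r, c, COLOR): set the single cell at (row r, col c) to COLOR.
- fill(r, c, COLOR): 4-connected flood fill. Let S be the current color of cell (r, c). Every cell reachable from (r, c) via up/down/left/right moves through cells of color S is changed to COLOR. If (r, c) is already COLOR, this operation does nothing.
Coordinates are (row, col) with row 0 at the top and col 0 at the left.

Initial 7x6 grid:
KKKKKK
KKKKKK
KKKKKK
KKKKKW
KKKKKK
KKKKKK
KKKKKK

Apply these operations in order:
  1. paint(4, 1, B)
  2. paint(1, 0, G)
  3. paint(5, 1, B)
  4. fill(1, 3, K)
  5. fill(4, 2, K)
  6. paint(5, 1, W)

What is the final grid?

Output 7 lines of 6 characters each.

Answer: KKKKKK
GKKKKK
KKKKKK
KKKKKW
KBKKKK
KWKKKK
KKKKKK

Derivation:
After op 1 paint(4,1,B):
KKKKKK
KKKKKK
KKKKKK
KKKKKW
KBKKKK
KKKKKK
KKKKKK
After op 2 paint(1,0,G):
KKKKKK
GKKKKK
KKKKKK
KKKKKW
KBKKKK
KKKKKK
KKKKKK
After op 3 paint(5,1,B):
KKKKKK
GKKKKK
KKKKKK
KKKKKW
KBKKKK
KBKKKK
KKKKKK
After op 4 fill(1,3,K) [0 cells changed]:
KKKKKK
GKKKKK
KKKKKK
KKKKKW
KBKKKK
KBKKKK
KKKKKK
After op 5 fill(4,2,K) [0 cells changed]:
KKKKKK
GKKKKK
KKKKKK
KKKKKW
KBKKKK
KBKKKK
KKKKKK
After op 6 paint(5,1,W):
KKKKKK
GKKKKK
KKKKKK
KKKKKW
KBKKKK
KWKKKK
KKKKKK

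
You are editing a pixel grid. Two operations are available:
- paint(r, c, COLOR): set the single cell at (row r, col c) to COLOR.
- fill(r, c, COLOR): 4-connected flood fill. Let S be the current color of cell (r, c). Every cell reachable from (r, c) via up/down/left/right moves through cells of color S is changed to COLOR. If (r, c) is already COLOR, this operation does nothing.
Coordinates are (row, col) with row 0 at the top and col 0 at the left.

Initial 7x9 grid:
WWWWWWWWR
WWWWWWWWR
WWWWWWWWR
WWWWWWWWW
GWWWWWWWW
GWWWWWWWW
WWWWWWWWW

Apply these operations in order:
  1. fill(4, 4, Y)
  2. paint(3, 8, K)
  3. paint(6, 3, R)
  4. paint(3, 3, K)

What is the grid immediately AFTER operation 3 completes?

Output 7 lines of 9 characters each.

After op 1 fill(4,4,Y) [58 cells changed]:
YYYYYYYYR
YYYYYYYYR
YYYYYYYYR
YYYYYYYYY
GYYYYYYYY
GYYYYYYYY
YYYYYYYYY
After op 2 paint(3,8,K):
YYYYYYYYR
YYYYYYYYR
YYYYYYYYR
YYYYYYYYK
GYYYYYYYY
GYYYYYYYY
YYYYYYYYY
After op 3 paint(6,3,R):
YYYYYYYYR
YYYYYYYYR
YYYYYYYYR
YYYYYYYYK
GYYYYYYYY
GYYYYYYYY
YYYRYYYYY

Answer: YYYYYYYYR
YYYYYYYYR
YYYYYYYYR
YYYYYYYYK
GYYYYYYYY
GYYYYYYYY
YYYRYYYYY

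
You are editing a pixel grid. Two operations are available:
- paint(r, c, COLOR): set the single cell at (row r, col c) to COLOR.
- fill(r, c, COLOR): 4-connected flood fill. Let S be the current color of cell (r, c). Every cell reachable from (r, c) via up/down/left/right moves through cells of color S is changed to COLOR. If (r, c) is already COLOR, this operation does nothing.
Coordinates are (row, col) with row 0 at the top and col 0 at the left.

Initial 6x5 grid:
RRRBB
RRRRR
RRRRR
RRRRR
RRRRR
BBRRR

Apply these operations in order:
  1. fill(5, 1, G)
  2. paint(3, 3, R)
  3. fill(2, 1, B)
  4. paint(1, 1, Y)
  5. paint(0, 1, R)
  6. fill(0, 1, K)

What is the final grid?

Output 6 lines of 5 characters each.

Answer: BKBBB
BYBBB
BBBBB
BBBBB
BBBBB
GGBBB

Derivation:
After op 1 fill(5,1,G) [2 cells changed]:
RRRBB
RRRRR
RRRRR
RRRRR
RRRRR
GGRRR
After op 2 paint(3,3,R):
RRRBB
RRRRR
RRRRR
RRRRR
RRRRR
GGRRR
After op 3 fill(2,1,B) [26 cells changed]:
BBBBB
BBBBB
BBBBB
BBBBB
BBBBB
GGBBB
After op 4 paint(1,1,Y):
BBBBB
BYBBB
BBBBB
BBBBB
BBBBB
GGBBB
After op 5 paint(0,1,R):
BRBBB
BYBBB
BBBBB
BBBBB
BBBBB
GGBBB
After op 6 fill(0,1,K) [1 cells changed]:
BKBBB
BYBBB
BBBBB
BBBBB
BBBBB
GGBBB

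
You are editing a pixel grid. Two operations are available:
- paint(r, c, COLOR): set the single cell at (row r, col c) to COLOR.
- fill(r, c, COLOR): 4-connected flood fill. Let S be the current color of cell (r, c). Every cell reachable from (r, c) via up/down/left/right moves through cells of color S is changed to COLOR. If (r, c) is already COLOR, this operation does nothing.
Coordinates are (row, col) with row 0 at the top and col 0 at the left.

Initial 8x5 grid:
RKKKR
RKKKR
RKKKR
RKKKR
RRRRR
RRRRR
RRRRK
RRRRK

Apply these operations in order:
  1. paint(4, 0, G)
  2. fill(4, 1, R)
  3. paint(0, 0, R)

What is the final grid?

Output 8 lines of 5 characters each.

Answer: RKKKR
RKKKR
RKKKR
RKKKR
GRRRR
RRRRR
RRRRK
RRRRK

Derivation:
After op 1 paint(4,0,G):
RKKKR
RKKKR
RKKKR
RKKKR
GRRRR
RRRRR
RRRRK
RRRRK
After op 2 fill(4,1,R) [0 cells changed]:
RKKKR
RKKKR
RKKKR
RKKKR
GRRRR
RRRRR
RRRRK
RRRRK
After op 3 paint(0,0,R):
RKKKR
RKKKR
RKKKR
RKKKR
GRRRR
RRRRR
RRRRK
RRRRK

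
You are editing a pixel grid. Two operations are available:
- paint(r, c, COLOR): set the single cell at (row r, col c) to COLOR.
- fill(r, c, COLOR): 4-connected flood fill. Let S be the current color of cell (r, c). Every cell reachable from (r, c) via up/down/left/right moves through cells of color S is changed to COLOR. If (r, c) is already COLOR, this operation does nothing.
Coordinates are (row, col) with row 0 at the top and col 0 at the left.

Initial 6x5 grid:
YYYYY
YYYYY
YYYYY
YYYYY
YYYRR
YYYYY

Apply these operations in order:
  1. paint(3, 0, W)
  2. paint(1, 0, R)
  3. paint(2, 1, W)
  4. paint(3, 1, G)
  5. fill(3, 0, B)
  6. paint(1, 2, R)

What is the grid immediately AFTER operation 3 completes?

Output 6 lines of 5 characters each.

After op 1 paint(3,0,W):
YYYYY
YYYYY
YYYYY
WYYYY
YYYRR
YYYYY
After op 2 paint(1,0,R):
YYYYY
RYYYY
YYYYY
WYYYY
YYYRR
YYYYY
After op 3 paint(2,1,W):
YYYYY
RYYYY
YWYYY
WYYYY
YYYRR
YYYYY

Answer: YYYYY
RYYYY
YWYYY
WYYYY
YYYRR
YYYYY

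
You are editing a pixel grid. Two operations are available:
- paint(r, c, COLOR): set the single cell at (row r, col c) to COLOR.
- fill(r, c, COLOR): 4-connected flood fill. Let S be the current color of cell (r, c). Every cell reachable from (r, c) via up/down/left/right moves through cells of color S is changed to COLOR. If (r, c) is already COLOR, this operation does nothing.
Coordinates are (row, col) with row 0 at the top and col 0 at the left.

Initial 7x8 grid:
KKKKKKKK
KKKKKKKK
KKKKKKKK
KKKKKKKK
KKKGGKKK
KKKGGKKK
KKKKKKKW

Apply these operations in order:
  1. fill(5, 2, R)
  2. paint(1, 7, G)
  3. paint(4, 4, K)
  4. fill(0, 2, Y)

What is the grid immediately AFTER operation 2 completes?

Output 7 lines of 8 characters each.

After op 1 fill(5,2,R) [51 cells changed]:
RRRRRRRR
RRRRRRRR
RRRRRRRR
RRRRRRRR
RRRGGRRR
RRRGGRRR
RRRRRRRW
After op 2 paint(1,7,G):
RRRRRRRR
RRRRRRRG
RRRRRRRR
RRRRRRRR
RRRGGRRR
RRRGGRRR
RRRRRRRW

Answer: RRRRRRRR
RRRRRRRG
RRRRRRRR
RRRRRRRR
RRRGGRRR
RRRGGRRR
RRRRRRRW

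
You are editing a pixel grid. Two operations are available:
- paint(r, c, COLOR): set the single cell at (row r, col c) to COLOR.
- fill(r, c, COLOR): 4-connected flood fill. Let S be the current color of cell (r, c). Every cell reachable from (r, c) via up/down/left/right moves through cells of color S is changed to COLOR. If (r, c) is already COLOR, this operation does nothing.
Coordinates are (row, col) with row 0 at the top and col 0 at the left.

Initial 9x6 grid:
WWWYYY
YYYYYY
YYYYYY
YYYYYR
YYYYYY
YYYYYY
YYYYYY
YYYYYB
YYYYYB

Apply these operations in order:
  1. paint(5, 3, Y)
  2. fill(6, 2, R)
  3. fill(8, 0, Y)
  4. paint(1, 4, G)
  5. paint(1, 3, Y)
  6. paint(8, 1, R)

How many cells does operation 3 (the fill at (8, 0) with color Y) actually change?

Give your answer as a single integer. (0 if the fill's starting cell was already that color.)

Answer: 49

Derivation:
After op 1 paint(5,3,Y):
WWWYYY
YYYYYY
YYYYYY
YYYYYR
YYYYYY
YYYYYY
YYYYYY
YYYYYB
YYYYYB
After op 2 fill(6,2,R) [48 cells changed]:
WWWRRR
RRRRRR
RRRRRR
RRRRRR
RRRRRR
RRRRRR
RRRRRR
RRRRRB
RRRRRB
After op 3 fill(8,0,Y) [49 cells changed]:
WWWYYY
YYYYYY
YYYYYY
YYYYYY
YYYYYY
YYYYYY
YYYYYY
YYYYYB
YYYYYB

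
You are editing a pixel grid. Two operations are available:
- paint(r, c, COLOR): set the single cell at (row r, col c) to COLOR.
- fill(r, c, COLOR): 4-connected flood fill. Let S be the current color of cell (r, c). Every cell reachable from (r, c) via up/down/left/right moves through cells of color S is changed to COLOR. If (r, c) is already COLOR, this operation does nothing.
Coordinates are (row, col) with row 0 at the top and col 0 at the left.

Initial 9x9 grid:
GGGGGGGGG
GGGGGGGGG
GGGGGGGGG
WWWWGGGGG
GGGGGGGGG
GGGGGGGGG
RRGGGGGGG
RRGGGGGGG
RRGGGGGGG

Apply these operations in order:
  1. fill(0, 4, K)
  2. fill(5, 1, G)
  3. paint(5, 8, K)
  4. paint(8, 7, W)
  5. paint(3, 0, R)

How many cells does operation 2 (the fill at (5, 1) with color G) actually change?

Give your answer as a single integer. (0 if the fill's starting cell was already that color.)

After op 1 fill(0,4,K) [71 cells changed]:
KKKKKKKKK
KKKKKKKKK
KKKKKKKKK
WWWWKKKKK
KKKKKKKKK
KKKKKKKKK
RRKKKKKKK
RRKKKKKKK
RRKKKKKKK
After op 2 fill(5,1,G) [71 cells changed]:
GGGGGGGGG
GGGGGGGGG
GGGGGGGGG
WWWWGGGGG
GGGGGGGGG
GGGGGGGGG
RRGGGGGGG
RRGGGGGGG
RRGGGGGGG

Answer: 71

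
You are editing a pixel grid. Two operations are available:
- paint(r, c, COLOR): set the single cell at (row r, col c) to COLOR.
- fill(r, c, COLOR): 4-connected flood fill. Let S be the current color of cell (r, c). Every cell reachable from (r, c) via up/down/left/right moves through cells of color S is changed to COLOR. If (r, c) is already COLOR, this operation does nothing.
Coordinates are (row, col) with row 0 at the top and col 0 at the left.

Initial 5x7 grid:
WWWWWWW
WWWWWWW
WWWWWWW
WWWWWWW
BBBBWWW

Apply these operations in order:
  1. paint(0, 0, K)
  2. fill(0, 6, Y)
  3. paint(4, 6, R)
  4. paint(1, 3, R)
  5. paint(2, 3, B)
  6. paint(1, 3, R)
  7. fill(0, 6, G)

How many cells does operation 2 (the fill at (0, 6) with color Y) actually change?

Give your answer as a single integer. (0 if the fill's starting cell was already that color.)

Answer: 30

Derivation:
After op 1 paint(0,0,K):
KWWWWWW
WWWWWWW
WWWWWWW
WWWWWWW
BBBBWWW
After op 2 fill(0,6,Y) [30 cells changed]:
KYYYYYY
YYYYYYY
YYYYYYY
YYYYYYY
BBBBYYY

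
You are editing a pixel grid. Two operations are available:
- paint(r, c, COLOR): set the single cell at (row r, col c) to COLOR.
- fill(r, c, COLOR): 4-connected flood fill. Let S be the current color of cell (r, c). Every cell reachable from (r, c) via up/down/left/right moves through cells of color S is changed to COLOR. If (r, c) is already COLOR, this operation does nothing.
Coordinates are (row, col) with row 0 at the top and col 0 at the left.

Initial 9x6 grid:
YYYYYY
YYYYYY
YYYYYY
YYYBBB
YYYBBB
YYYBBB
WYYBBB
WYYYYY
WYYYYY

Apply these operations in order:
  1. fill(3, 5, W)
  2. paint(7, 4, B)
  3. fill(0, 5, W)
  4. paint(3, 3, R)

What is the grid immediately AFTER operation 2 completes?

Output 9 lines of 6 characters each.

Answer: YYYYYY
YYYYYY
YYYYYY
YYYWWW
YYYWWW
YYYWWW
WYYWWW
WYYYBY
WYYYYY

Derivation:
After op 1 fill(3,5,W) [12 cells changed]:
YYYYYY
YYYYYY
YYYYYY
YYYWWW
YYYWWW
YYYWWW
WYYWWW
WYYYYY
WYYYYY
After op 2 paint(7,4,B):
YYYYYY
YYYYYY
YYYYYY
YYYWWW
YYYWWW
YYYWWW
WYYWWW
WYYYBY
WYYYYY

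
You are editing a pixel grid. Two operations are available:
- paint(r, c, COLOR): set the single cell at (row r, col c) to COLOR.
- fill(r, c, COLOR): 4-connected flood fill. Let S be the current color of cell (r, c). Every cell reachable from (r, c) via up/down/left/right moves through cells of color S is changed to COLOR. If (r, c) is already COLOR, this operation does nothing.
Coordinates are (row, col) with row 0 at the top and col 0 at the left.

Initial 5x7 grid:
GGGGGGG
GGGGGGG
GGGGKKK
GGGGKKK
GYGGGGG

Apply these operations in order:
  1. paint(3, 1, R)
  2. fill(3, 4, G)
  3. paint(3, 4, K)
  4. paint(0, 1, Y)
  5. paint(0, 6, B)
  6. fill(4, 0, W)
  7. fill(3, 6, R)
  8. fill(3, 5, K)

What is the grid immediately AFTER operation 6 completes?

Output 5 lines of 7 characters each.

Answer: WYWWWWB
WWWWWWW
WWWWWWW
WRWWKWW
WYWWWWW

Derivation:
After op 1 paint(3,1,R):
GGGGGGG
GGGGGGG
GGGGKKK
GRGGKKK
GYGGGGG
After op 2 fill(3,4,G) [6 cells changed]:
GGGGGGG
GGGGGGG
GGGGGGG
GRGGGGG
GYGGGGG
After op 3 paint(3,4,K):
GGGGGGG
GGGGGGG
GGGGGGG
GRGGKGG
GYGGGGG
After op 4 paint(0,1,Y):
GYGGGGG
GGGGGGG
GGGGGGG
GRGGKGG
GYGGGGG
After op 5 paint(0,6,B):
GYGGGGB
GGGGGGG
GGGGGGG
GRGGKGG
GYGGGGG
After op 6 fill(4,0,W) [30 cells changed]:
WYWWWWB
WWWWWWW
WWWWWWW
WRWWKWW
WYWWWWW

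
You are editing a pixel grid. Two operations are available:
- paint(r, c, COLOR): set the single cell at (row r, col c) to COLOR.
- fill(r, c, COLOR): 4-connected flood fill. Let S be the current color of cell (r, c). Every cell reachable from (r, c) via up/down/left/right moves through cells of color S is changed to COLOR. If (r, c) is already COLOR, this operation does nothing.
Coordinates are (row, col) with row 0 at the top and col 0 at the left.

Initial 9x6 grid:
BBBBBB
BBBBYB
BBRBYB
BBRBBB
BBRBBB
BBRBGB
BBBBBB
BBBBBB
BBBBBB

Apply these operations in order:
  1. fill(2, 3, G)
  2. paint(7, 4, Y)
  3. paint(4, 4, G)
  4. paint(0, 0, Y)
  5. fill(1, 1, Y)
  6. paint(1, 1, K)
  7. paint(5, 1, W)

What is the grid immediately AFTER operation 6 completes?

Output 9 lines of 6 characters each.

After op 1 fill(2,3,G) [47 cells changed]:
GGGGGG
GGGGYG
GGRGYG
GGRGGG
GGRGGG
GGRGGG
GGGGGG
GGGGGG
GGGGGG
After op 2 paint(7,4,Y):
GGGGGG
GGGGYG
GGRGYG
GGRGGG
GGRGGG
GGRGGG
GGGGGG
GGGGYG
GGGGGG
After op 3 paint(4,4,G):
GGGGGG
GGGGYG
GGRGYG
GGRGGG
GGRGGG
GGRGGG
GGGGGG
GGGGYG
GGGGGG
After op 4 paint(0,0,Y):
YGGGGG
GGGGYG
GGRGYG
GGRGGG
GGRGGG
GGRGGG
GGGGGG
GGGGYG
GGGGGG
After op 5 fill(1,1,Y) [46 cells changed]:
YYYYYY
YYYYYY
YYRYYY
YYRYYY
YYRYYY
YYRYYY
YYYYYY
YYYYYY
YYYYYY
After op 6 paint(1,1,K):
YYYYYY
YKYYYY
YYRYYY
YYRYYY
YYRYYY
YYRYYY
YYYYYY
YYYYYY
YYYYYY

Answer: YYYYYY
YKYYYY
YYRYYY
YYRYYY
YYRYYY
YYRYYY
YYYYYY
YYYYYY
YYYYYY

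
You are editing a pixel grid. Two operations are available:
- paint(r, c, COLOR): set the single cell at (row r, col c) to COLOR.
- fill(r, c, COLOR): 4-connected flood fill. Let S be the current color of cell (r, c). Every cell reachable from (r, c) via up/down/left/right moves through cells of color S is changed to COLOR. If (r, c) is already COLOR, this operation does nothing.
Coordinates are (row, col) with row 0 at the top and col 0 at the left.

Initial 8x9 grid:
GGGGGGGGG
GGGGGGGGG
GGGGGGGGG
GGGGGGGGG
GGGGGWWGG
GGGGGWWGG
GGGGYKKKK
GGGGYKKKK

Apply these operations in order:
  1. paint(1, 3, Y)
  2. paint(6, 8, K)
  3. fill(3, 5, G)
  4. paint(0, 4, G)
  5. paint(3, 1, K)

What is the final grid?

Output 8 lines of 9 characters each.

Answer: GGGGGGGGG
GGGYGGGGG
GGGGGGGGG
GKGGGGGGG
GGGGGWWGG
GGGGGWWGG
GGGGYKKKK
GGGGYKKKK

Derivation:
After op 1 paint(1,3,Y):
GGGGGGGGG
GGGYGGGGG
GGGGGGGGG
GGGGGGGGG
GGGGGWWGG
GGGGGWWGG
GGGGYKKKK
GGGGYKKKK
After op 2 paint(6,8,K):
GGGGGGGGG
GGGYGGGGG
GGGGGGGGG
GGGGGGGGG
GGGGGWWGG
GGGGGWWGG
GGGGYKKKK
GGGGYKKKK
After op 3 fill(3,5,G) [0 cells changed]:
GGGGGGGGG
GGGYGGGGG
GGGGGGGGG
GGGGGGGGG
GGGGGWWGG
GGGGGWWGG
GGGGYKKKK
GGGGYKKKK
After op 4 paint(0,4,G):
GGGGGGGGG
GGGYGGGGG
GGGGGGGGG
GGGGGGGGG
GGGGGWWGG
GGGGGWWGG
GGGGYKKKK
GGGGYKKKK
After op 5 paint(3,1,K):
GGGGGGGGG
GGGYGGGGG
GGGGGGGGG
GKGGGGGGG
GGGGGWWGG
GGGGGWWGG
GGGGYKKKK
GGGGYKKKK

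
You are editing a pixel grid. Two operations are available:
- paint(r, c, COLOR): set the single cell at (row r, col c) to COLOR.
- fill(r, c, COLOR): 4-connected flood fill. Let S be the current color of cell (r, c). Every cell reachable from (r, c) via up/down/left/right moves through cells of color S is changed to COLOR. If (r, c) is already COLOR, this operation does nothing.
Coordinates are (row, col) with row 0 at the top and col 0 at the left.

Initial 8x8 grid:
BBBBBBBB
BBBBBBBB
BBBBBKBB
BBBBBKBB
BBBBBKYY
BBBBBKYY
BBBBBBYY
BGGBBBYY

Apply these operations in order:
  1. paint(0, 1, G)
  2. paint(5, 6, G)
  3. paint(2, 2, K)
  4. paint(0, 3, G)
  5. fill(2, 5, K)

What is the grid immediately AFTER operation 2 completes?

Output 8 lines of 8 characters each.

After op 1 paint(0,1,G):
BGBBBBBB
BBBBBBBB
BBBBBKBB
BBBBBKBB
BBBBBKYY
BBBBBKYY
BBBBBBYY
BGGBBBYY
After op 2 paint(5,6,G):
BGBBBBBB
BBBBBBBB
BBBBBKBB
BBBBBKBB
BBBBBKYY
BBBBBKGY
BBBBBBYY
BGGBBBYY

Answer: BGBBBBBB
BBBBBBBB
BBBBBKBB
BBBBBKBB
BBBBBKYY
BBBBBKGY
BBBBBBYY
BGGBBBYY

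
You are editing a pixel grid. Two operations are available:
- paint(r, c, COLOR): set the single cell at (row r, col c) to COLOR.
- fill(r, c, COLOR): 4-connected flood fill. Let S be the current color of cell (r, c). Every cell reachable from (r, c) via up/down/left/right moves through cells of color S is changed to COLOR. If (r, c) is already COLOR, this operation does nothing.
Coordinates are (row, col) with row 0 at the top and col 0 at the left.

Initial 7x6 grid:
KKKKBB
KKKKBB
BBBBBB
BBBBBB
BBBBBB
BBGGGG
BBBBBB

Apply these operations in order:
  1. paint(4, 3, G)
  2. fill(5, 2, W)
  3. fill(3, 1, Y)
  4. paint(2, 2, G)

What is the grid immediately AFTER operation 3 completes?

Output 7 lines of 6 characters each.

After op 1 paint(4,3,G):
KKKKBB
KKKKBB
BBBBBB
BBBBBB
BBBGBB
BBGGGG
BBBBBB
After op 2 fill(5,2,W) [5 cells changed]:
KKKKBB
KKKKBB
BBBBBB
BBBBBB
BBBWBB
BBWWWW
BBBBBB
After op 3 fill(3,1,Y) [29 cells changed]:
KKKKYY
KKKKYY
YYYYYY
YYYYYY
YYYWYY
YYWWWW
YYYYYY

Answer: KKKKYY
KKKKYY
YYYYYY
YYYYYY
YYYWYY
YYWWWW
YYYYYY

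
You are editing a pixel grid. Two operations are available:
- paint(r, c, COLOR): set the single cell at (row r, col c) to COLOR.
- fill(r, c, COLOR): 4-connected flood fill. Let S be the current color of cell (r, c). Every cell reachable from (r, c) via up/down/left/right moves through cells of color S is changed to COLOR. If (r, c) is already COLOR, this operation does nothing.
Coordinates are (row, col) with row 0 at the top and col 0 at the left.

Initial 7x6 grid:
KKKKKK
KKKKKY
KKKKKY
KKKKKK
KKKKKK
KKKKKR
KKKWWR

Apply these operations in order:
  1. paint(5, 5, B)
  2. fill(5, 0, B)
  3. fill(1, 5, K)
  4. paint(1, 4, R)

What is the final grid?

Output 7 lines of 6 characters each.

Answer: BBBBBB
BBBBRK
BBBBBK
BBBBBB
BBBBBB
BBBBBB
BBBWWR

Derivation:
After op 1 paint(5,5,B):
KKKKKK
KKKKKY
KKKKKY
KKKKKK
KKKKKK
KKKKKB
KKKWWR
After op 2 fill(5,0,B) [36 cells changed]:
BBBBBB
BBBBBY
BBBBBY
BBBBBB
BBBBBB
BBBBBB
BBBWWR
After op 3 fill(1,5,K) [2 cells changed]:
BBBBBB
BBBBBK
BBBBBK
BBBBBB
BBBBBB
BBBBBB
BBBWWR
After op 4 paint(1,4,R):
BBBBBB
BBBBRK
BBBBBK
BBBBBB
BBBBBB
BBBBBB
BBBWWR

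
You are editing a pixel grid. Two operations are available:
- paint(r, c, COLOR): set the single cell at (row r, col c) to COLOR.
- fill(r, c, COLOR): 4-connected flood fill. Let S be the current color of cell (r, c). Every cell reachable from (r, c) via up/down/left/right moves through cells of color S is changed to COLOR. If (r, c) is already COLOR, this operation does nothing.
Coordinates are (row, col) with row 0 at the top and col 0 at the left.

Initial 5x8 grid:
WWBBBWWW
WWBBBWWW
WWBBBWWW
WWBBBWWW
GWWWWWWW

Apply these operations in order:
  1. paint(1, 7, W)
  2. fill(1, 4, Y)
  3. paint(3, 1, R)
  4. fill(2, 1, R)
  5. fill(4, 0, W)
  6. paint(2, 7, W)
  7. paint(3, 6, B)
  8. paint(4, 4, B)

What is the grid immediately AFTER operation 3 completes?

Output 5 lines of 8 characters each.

Answer: WWYYYWWW
WWYYYWWW
WWYYYWWW
WRYYYWWW
GWWWWWWW

Derivation:
After op 1 paint(1,7,W):
WWBBBWWW
WWBBBWWW
WWBBBWWW
WWBBBWWW
GWWWWWWW
After op 2 fill(1,4,Y) [12 cells changed]:
WWYYYWWW
WWYYYWWW
WWYYYWWW
WWYYYWWW
GWWWWWWW
After op 3 paint(3,1,R):
WWYYYWWW
WWYYYWWW
WWYYYWWW
WRYYYWWW
GWWWWWWW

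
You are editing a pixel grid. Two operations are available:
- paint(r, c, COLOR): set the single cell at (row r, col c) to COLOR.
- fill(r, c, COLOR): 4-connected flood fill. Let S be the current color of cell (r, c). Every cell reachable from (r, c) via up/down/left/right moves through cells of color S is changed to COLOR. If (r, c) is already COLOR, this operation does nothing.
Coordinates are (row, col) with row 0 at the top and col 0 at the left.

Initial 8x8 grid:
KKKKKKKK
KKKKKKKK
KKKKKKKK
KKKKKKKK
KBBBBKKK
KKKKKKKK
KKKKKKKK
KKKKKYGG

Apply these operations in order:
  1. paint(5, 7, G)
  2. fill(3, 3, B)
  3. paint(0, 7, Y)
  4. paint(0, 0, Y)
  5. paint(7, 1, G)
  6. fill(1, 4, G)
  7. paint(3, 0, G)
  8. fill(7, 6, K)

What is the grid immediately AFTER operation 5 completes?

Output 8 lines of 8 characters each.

After op 1 paint(5,7,G):
KKKKKKKK
KKKKKKKK
KKKKKKKK
KKKKKKKK
KBBBBKKK
KKKKKKKG
KKKKKKKK
KKKKKYGG
After op 2 fill(3,3,B) [56 cells changed]:
BBBBBBBB
BBBBBBBB
BBBBBBBB
BBBBBBBB
BBBBBBBB
BBBBBBBG
BBBBBBBB
BBBBBYGG
After op 3 paint(0,7,Y):
BBBBBBBY
BBBBBBBB
BBBBBBBB
BBBBBBBB
BBBBBBBB
BBBBBBBG
BBBBBBBB
BBBBBYGG
After op 4 paint(0,0,Y):
YBBBBBBY
BBBBBBBB
BBBBBBBB
BBBBBBBB
BBBBBBBB
BBBBBBBG
BBBBBBBB
BBBBBYGG
After op 5 paint(7,1,G):
YBBBBBBY
BBBBBBBB
BBBBBBBB
BBBBBBBB
BBBBBBBB
BBBBBBBG
BBBBBBBB
BGBBBYGG

Answer: YBBBBBBY
BBBBBBBB
BBBBBBBB
BBBBBBBB
BBBBBBBB
BBBBBBBG
BBBBBBBB
BGBBBYGG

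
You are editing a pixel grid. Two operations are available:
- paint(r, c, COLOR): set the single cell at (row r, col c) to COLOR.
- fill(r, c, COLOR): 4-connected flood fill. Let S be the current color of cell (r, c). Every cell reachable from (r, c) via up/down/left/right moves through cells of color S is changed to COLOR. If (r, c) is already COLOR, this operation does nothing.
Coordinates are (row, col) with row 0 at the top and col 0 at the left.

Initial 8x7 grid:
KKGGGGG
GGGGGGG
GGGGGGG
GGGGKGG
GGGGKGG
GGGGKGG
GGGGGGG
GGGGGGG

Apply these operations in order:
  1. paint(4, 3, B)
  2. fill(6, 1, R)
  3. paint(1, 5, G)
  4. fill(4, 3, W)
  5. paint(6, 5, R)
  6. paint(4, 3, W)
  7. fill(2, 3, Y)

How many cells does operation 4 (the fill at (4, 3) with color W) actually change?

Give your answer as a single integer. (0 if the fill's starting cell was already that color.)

Answer: 1

Derivation:
After op 1 paint(4,3,B):
KKGGGGG
GGGGGGG
GGGGGGG
GGGGKGG
GGGBKGG
GGGGKGG
GGGGGGG
GGGGGGG
After op 2 fill(6,1,R) [50 cells changed]:
KKRRRRR
RRRRRRR
RRRRRRR
RRRRKRR
RRRBKRR
RRRRKRR
RRRRRRR
RRRRRRR
After op 3 paint(1,5,G):
KKRRRRR
RRRRRGR
RRRRRRR
RRRRKRR
RRRBKRR
RRRRKRR
RRRRRRR
RRRRRRR
After op 4 fill(4,3,W) [1 cells changed]:
KKRRRRR
RRRRRGR
RRRRRRR
RRRRKRR
RRRWKRR
RRRRKRR
RRRRRRR
RRRRRRR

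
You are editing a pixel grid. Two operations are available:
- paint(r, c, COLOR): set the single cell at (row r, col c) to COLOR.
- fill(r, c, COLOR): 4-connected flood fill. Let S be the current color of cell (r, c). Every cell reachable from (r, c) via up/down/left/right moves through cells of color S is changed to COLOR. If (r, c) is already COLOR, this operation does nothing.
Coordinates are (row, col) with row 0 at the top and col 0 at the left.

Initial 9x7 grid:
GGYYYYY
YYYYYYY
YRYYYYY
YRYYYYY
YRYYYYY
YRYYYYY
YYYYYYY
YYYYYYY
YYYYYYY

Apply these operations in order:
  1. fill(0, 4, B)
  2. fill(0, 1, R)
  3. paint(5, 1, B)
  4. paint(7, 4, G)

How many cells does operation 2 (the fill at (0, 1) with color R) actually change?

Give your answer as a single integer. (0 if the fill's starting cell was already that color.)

Answer: 2

Derivation:
After op 1 fill(0,4,B) [57 cells changed]:
GGBBBBB
BBBBBBB
BRBBBBB
BRBBBBB
BRBBBBB
BRBBBBB
BBBBBBB
BBBBBBB
BBBBBBB
After op 2 fill(0,1,R) [2 cells changed]:
RRBBBBB
BBBBBBB
BRBBBBB
BRBBBBB
BRBBBBB
BRBBBBB
BBBBBBB
BBBBBBB
BBBBBBB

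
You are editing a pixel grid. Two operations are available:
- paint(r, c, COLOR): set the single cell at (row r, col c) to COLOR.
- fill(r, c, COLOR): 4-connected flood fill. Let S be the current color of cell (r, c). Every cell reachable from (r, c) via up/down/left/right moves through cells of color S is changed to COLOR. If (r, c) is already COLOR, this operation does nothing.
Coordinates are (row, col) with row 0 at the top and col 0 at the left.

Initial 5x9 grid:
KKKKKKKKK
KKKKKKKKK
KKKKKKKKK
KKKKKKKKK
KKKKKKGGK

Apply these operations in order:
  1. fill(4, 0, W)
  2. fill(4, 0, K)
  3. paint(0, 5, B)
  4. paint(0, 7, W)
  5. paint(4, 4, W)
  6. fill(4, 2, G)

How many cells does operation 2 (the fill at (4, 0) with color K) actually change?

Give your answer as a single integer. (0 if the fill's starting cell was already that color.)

Answer: 43

Derivation:
After op 1 fill(4,0,W) [43 cells changed]:
WWWWWWWWW
WWWWWWWWW
WWWWWWWWW
WWWWWWWWW
WWWWWWGGW
After op 2 fill(4,0,K) [43 cells changed]:
KKKKKKKKK
KKKKKKKKK
KKKKKKKKK
KKKKKKKKK
KKKKKKGGK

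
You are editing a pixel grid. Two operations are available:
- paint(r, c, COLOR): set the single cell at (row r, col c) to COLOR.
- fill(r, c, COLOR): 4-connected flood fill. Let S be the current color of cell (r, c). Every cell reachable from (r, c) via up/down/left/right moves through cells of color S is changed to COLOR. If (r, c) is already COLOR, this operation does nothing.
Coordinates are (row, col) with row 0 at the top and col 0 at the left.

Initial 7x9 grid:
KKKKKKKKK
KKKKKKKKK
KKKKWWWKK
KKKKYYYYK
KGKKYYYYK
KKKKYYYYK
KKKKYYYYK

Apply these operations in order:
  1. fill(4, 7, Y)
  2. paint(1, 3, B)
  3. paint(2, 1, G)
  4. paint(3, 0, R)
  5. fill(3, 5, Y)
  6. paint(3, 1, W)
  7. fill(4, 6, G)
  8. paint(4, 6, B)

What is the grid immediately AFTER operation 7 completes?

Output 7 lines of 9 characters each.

After op 1 fill(4,7,Y) [0 cells changed]:
KKKKKKKKK
KKKKKKKKK
KKKKWWWKK
KKKKYYYYK
KGKKYYYYK
KKKKYYYYK
KKKKYYYYK
After op 2 paint(1,3,B):
KKKKKKKKK
KKKBKKKKK
KKKKWWWKK
KKKKYYYYK
KGKKYYYYK
KKKKYYYYK
KKKKYYYYK
After op 3 paint(2,1,G):
KKKKKKKKK
KKKBKKKKK
KGKKWWWKK
KKKKYYYYK
KGKKYYYYK
KKKKYYYYK
KKKKYYYYK
After op 4 paint(3,0,R):
KKKKKKKKK
KKKBKKKKK
KGKKWWWKK
RKKKYYYYK
KGKKYYYYK
KKKKYYYYK
KKKKYYYYK
After op 5 fill(3,5,Y) [0 cells changed]:
KKKKKKKKK
KKKBKKKKK
KGKKWWWKK
RKKKYYYYK
KGKKYYYYK
KKKKYYYYK
KKKKYYYYK
After op 6 paint(3,1,W):
KKKKKKKKK
KKKBKKKKK
KGKKWWWKK
RWKKYYYYK
KGKKYYYYK
KKKKYYYYK
KKKKYYYYK
After op 7 fill(4,6,G) [16 cells changed]:
KKKKKKKKK
KKKBKKKKK
KGKKWWWKK
RWKKGGGGK
KGKKGGGGK
KKKKGGGGK
KKKKGGGGK

Answer: KKKKKKKKK
KKKBKKKKK
KGKKWWWKK
RWKKGGGGK
KGKKGGGGK
KKKKGGGGK
KKKKGGGGK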